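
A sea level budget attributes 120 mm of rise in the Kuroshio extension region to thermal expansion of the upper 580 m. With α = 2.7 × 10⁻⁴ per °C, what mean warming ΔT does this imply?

ΔT = Δh/(αH) = 0.12 / (2.7×10⁻⁴ × 580) ≈ 0.7663 K

ΔT ≈ 0.766 K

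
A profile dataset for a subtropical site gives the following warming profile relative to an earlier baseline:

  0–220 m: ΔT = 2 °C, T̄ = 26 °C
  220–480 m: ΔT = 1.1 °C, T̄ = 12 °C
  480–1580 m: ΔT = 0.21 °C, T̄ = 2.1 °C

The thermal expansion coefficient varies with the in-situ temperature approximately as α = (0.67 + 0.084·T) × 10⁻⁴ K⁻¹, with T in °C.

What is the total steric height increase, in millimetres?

Δh = 193 mm

Layer 1: α = (0.67 + 0.084×26)×10⁻⁴ = 2.854×10⁻⁴ K⁻¹
Layer 2: α = (0.67 + 0.084×12)×10⁻⁴ = 1.678×10⁻⁴ K⁻¹
Layer 3: α = (0.67 + 0.084×2.1)×10⁻⁴ = 0.8464×10⁻⁴ K⁻¹
0–220 m: 2.854×10⁻⁴ × 220 × 2 = 0.125576 m
Layer 2: 1.1 × 1.678×10⁻⁴ × 260 = 0.0479908 m
Layer 3: 0.8464×10⁻⁴ × 1100 × 0.21 = 0.01955184 m
Δh = 0.125576 + 0.0479908 + 0.01955184 = 0.19311864 m ≈ 193 mm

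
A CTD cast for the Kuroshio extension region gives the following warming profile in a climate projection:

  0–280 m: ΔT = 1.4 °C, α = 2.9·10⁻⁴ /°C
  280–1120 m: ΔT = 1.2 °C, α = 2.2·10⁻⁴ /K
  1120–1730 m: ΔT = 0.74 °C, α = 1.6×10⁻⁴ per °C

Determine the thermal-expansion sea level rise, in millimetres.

Δh ≈ 410 mm

2.9×10⁻⁴ × 280 × 1.4 = 0.11368 m
1.2 × 2.2×10⁻⁴ × 840 = 0.22176 m
Layer 3: 1.6×10⁻⁴ × 610 × 0.74 = 0.072224 m
Δh = 0.11368 + 0.22176 + 0.072224 = 0.407664 m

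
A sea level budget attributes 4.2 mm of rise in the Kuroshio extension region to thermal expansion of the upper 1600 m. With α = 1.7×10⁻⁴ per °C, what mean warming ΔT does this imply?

ΔT ≈ 0.0154 K

ΔT = Δh/(αH) = 0.0042 / (1.7×10⁻⁴ × 1600) ≈ 0.01544 K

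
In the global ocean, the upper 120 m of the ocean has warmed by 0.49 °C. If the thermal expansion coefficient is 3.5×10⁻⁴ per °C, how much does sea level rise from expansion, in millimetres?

Δh = αΔT·H = 3.5×10⁻⁴ × 0.49 × 120 = 0.02058 m

20.6 mm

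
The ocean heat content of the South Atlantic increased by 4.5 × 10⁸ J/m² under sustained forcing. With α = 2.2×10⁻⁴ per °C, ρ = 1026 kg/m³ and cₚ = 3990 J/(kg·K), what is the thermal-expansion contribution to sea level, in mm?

Δh = 24.2 mm

Δh = αQ/(ρcₚ) = 2.2×10⁻⁴ × 4.5×10⁸ / (1026 × 3990) ≈ 0.024183 m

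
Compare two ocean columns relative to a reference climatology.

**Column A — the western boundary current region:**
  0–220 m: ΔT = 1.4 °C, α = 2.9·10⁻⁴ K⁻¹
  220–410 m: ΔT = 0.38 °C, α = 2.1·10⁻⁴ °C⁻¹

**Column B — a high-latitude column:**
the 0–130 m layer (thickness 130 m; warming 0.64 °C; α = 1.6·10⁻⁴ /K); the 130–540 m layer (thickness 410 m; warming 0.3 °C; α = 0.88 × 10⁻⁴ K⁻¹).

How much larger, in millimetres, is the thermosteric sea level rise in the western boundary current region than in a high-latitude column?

Δh_A − Δh_B ≈ 80 mm

A Layer 1: 2.9×10⁻⁴ × 220 × 1.4 = 0.08932 m
A Layer 2: 2.1×10⁻⁴ × 0.38 × 190 = 0.015162 m
A total: 0.104482 m
B 0–130 m: 1.6×10⁻⁴ × 130 × 0.64 = 0.013312 m
B 0.88×10⁻⁴ × 0.3 × 410 = 0.010824 m
B total: 0.024136 m
Difference: 0.104482 − 0.024136 = 0.080346 m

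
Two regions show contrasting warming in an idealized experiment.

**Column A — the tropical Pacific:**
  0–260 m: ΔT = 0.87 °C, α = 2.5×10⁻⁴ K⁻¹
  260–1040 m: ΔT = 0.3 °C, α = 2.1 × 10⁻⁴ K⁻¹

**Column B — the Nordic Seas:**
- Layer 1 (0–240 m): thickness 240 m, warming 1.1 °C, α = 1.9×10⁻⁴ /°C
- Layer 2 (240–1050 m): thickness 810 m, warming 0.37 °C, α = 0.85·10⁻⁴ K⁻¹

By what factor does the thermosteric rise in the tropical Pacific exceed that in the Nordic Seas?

A 0–260 m: 2.5×10⁻⁴ × 0.87 × 260 = 0.05655 m
A 780 × 2.1×10⁻⁴ × 0.3 = 0.04914 m
A total: 0.10569 m
B 240 × 1.1 × 1.9×10⁻⁴ = 0.05016 m
B 240–1050 m: 0.37 × 810 × 0.85×10⁻⁴ = 0.0254745 m
B total: 0.0756345 m
Ratio: 0.10569 / 0.0756345 ≈ 1.397

a factor of 1.4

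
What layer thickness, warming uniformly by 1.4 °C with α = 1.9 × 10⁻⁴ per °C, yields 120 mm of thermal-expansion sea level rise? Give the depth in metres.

H ≈ 450 m

H = Δh/(αΔT) = 0.12 / (1.9×10⁻⁴ × 1.4) ≈ 451.1 m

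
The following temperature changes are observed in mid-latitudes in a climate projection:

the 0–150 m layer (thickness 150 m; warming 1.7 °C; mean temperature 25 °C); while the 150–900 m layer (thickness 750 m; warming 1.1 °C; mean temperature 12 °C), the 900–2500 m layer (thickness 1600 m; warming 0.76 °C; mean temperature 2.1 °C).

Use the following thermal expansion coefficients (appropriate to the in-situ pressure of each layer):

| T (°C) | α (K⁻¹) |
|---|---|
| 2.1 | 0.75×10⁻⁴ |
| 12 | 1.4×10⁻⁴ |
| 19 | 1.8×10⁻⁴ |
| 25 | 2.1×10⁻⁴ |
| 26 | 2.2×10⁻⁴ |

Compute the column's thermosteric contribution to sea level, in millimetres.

Layer 1 at 25 °C → α = 2.1×10⁻⁴ K⁻¹
Layer 2 at 12 °C → α = 1.4×10⁻⁴ K⁻¹
Layer 3 at 2.1 °C → α = 0.75×10⁻⁴ K⁻¹
150 × 2.1×10⁻⁴ × 1.7 = 0.05355 m
Layer 2: 1.1 × 1.4×10⁻⁴ × 750 = 0.11550 m
900–2500 m: 0.76 × 1600 × 0.75×10⁻⁴ = 0.09120 m
Δh = 0.05355 + 0.11550 + 0.09120 = 0.26025 m ≈ 260 mm

about 260 mm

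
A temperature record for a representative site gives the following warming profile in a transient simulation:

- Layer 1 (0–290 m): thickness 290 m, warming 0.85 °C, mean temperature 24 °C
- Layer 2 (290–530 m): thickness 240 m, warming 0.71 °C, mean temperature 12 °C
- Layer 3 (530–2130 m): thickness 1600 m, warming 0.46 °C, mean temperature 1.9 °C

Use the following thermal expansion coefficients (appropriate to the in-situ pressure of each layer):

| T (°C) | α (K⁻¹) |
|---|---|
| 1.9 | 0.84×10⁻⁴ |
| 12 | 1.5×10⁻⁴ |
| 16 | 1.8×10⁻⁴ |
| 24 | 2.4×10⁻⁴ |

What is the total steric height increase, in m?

Layer 1 at 24 °C → α = 2.4×10⁻⁴ K⁻¹
Layer 2 at 12 °C → α = 1.5×10⁻⁴ K⁻¹
Layer 3 at 1.9 °C → α = 0.84×10⁻⁴ K⁻¹
0.85 × 2.4×10⁻⁴ × 290 = 0.05916 m
Layer 2: 0.71 × 240 × 1.5×10⁻⁴ = 0.02556 m
Layer 3: 0.46 × 1600 × 0.84×10⁻⁴ = 0.061824 m
Δh = 0.05916 + 0.02556 + 0.061824 = 0.146544 m ≈ 0.147 m

Δh = 0.147 m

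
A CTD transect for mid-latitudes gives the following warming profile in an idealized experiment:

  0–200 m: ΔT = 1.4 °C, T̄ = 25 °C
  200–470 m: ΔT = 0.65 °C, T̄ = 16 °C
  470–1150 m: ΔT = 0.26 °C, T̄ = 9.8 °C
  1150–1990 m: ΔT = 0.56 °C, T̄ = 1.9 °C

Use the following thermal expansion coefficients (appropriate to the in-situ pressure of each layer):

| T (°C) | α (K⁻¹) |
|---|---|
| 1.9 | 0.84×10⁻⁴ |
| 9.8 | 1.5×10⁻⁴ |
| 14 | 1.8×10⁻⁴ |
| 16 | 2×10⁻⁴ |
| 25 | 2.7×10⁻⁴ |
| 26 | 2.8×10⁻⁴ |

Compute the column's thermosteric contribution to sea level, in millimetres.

177 mm

Layer 1 at 25 °C → α = 2.7×10⁻⁴ K⁻¹
Layer 2 at 16 °C → α = 2×10⁻⁴ K⁻¹
Layer 3 at 9.8 °C → α = 1.5×10⁻⁴ K⁻¹
Layer 4 at 1.9 °C → α = 0.84×10⁻⁴ K⁻¹
0–200 m: 1.4 × 200 × 2.7×10⁻⁴ = 0.07560 m
200–470 m: 0.65 × 270 × 2×10⁻⁴ = 0.03510 m
Layer 3: 680 × 1.5×10⁻⁴ × 0.26 = 0.02652 m
Layer 4: 0.84×10⁻⁴ × 840 × 0.56 = 0.0395136 m
Δh = 0.07560 + 0.03510 + 0.02652 + 0.0395136 = 0.1767336 m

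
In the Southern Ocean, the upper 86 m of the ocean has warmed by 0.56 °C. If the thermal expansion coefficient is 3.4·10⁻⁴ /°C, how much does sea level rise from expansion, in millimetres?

Δh = αΔT·H = 3.4×10⁻⁴ × 0.56 × 86 = 0.0163744 m

Δh ≈ 16.4 mm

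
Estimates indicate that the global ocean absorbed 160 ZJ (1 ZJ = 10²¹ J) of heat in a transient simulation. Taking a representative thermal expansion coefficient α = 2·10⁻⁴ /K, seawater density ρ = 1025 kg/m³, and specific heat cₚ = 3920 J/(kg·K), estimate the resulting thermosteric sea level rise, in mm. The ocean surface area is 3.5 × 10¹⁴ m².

Per unit area: Q = 160×10²¹ / (3.5×10¹⁴) ≈ 4.571×10⁸ J/m²
Δh = αQ/(ρcₚ) = 2×10⁻⁴ × 4.571×10⁸ / (1025 × 3920) ≈ 0.022753 m

Δh ≈ 22.8 mm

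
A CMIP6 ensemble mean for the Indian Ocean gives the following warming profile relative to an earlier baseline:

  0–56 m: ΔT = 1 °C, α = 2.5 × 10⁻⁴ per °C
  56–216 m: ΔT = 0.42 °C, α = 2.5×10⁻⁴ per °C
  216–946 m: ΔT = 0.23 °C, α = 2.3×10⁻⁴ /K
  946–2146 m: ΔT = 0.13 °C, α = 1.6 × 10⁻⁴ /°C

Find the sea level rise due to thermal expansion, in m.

56 × 2.5×10⁻⁴ × 1 = 0.01400 m
Layer 2: 2.5×10⁻⁴ × 0.42 × 160 = 0.01680 m
216–946 m: 730 × 0.23 × 2.3×10⁻⁴ = 0.038617 m
1200 × 0.13 × 1.6×10⁻⁴ = 0.02496 m
Δh = 0.01400 + 0.01680 + 0.038617 + 0.02496 = 0.094377 m

0.0944 m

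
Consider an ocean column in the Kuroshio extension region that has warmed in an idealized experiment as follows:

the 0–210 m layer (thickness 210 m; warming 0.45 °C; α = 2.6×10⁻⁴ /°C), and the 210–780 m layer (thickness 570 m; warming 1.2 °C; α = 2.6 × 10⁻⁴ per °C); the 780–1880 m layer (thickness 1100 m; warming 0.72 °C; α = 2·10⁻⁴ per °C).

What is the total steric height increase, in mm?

Δh = 361 mm

0–210 m: 0.45 × 2.6×10⁻⁴ × 210 = 0.02457 m
570 × 2.6×10⁻⁴ × 1.2 = 0.17784 m
780–1880 m: 0.72 × 1100 × 2×10⁻⁴ = 0.15840 m
Δh = 0.02457 + 0.17784 + 0.15840 = 0.36081 m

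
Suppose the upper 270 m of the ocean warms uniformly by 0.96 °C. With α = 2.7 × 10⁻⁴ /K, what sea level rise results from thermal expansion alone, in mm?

Δh = 70.0 mm

Δh = αΔT·H = 2.7×10⁻⁴ × 0.96 × 270 = 0.069984 m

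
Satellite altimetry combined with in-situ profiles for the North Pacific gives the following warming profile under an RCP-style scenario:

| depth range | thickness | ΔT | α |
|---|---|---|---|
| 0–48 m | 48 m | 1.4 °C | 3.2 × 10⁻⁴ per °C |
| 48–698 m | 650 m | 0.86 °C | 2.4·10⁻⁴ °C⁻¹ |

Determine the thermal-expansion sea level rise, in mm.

Δh = 156 mm

Layer 1: 1.4 × 48 × 3.2×10⁻⁴ = 0.021504 m
0.86 × 650 × 2.4×10⁻⁴ = 0.13416 m
Δh = 0.021504 + 0.13416 = 0.155664 m ≈ 156 mm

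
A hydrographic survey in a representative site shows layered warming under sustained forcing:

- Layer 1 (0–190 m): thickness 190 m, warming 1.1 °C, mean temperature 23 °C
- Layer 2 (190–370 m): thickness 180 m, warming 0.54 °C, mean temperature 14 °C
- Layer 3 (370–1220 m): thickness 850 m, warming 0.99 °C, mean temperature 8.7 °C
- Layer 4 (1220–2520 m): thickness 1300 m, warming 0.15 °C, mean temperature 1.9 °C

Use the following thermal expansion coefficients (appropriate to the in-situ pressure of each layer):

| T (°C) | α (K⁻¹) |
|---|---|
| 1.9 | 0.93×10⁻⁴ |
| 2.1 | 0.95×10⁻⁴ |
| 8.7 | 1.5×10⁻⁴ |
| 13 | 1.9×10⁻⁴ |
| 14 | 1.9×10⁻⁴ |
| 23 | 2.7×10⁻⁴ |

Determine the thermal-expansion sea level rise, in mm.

Layer 1 at 23 °C → α = 2.7×10⁻⁴ K⁻¹
Layer 2 at 14 °C → α = 1.9×10⁻⁴ K⁻¹
Layer 3 at 8.7 °C → α = 1.5×10⁻⁴ K⁻¹
Layer 4 at 1.9 °C → α = 0.93×10⁻⁴ K⁻¹
1.1 × 190 × 2.7×10⁻⁴ = 0.05643 m
Layer 2: 0.54 × 1.9×10⁻⁴ × 180 = 0.018468 m
0.99 × 1.5×10⁻⁴ × 850 = 0.126225 m
1220–2520 m: 1300 × 0.15 × 0.93×10⁻⁴ = 0.018135 m
Δh = 0.05643 + 0.018468 + 0.126225 + 0.018135 = 0.219258 m

Δh ≈ 219 mm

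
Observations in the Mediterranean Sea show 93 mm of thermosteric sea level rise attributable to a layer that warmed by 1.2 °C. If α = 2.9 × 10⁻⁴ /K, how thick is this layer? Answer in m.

H = Δh/(αΔT) = 0.093 / (2.9×10⁻⁴ × 1.2) ≈ 267.2 m

267 m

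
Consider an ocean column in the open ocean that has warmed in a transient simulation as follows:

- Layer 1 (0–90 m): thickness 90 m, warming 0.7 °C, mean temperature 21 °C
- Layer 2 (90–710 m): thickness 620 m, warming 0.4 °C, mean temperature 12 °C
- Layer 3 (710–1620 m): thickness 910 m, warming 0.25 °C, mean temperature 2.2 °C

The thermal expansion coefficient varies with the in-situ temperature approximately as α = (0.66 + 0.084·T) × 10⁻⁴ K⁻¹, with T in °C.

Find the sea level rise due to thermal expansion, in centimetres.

Layer 1: α = (0.66 + 0.084×21)×10⁻⁴ = 2.424×10⁻⁴ K⁻¹
Layer 2: α = (0.66 + 0.084×12)×10⁻⁴ = 1.668×10⁻⁴ K⁻¹
Layer 3: α = (0.66 + 0.084×2.2)×10⁻⁴ = 0.8448×10⁻⁴ K⁻¹
0.7 × 90 × 2.424×10⁻⁴ = 0.0152712 m
90–710 m: 620 × 1.668×10⁻⁴ × 0.4 = 0.0413664 m
710–1620 m: 910 × 0.25 × 0.8448×10⁻⁴ = 0.0192192 m
Δh = 0.0152712 + 0.0413664 + 0.0192192 = 0.0758568 m

7.59 cm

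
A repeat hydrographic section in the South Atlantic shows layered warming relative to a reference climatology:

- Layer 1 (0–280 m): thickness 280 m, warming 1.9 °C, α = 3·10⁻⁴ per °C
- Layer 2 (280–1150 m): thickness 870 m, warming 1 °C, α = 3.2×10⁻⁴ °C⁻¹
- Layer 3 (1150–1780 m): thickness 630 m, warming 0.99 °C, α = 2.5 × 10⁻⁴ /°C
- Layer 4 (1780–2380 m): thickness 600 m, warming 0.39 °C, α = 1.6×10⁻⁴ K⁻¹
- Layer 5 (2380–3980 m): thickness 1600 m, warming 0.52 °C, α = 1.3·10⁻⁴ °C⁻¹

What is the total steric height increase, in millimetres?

740 mm of thermosteric rise

Layer 1: 1.9 × 3×10⁻⁴ × 280 = 0.15960 m
1 × 870 × 3.2×10⁻⁴ = 0.27840 m
630 × 2.5×10⁻⁴ × 0.99 = 0.155925 m
Layer 4: 600 × 0.39 × 1.6×10⁻⁴ = 0.03744 m
2380–3980 m: 1.3×10⁻⁴ × 1600 × 0.52 = 0.10816 m
Δh = 0.15960 + 0.27840 + 0.155925 + 0.03744 + 0.10816 = 0.739525 m ≈ 740 mm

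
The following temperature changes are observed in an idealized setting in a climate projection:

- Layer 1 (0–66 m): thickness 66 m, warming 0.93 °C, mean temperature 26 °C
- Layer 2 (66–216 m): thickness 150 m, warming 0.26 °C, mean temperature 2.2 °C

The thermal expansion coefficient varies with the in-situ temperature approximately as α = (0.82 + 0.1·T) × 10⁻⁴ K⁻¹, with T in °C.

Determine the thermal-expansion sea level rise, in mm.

25.0 mm of thermosteric rise

Layer 1: α = (0.82 + 0.1×26)×10⁻⁴ = 3.42×10⁻⁴ K⁻¹
Layer 2: α = (0.82 + 0.1×2.2)×10⁻⁴ = 1.04×10⁻⁴ K⁻¹
66 × 0.93 × 3.42×10⁻⁴ = 0.02099196 m
Layer 2: 0.26 × 1.04×10⁻⁴ × 150 = 0.004056 m
Δh = 0.02099196 + 0.004056 = 0.02504796 m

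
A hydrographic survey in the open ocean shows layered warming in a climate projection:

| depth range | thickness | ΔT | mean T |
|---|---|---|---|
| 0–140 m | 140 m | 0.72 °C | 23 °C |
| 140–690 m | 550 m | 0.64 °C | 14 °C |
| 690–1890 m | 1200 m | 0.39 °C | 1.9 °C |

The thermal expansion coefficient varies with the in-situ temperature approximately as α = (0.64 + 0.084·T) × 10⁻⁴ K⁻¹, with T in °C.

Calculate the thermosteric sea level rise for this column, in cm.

Layer 1: α = (0.64 + 0.084×23)×10⁻⁴ = 2.572×10⁻⁴ K⁻¹
Layer 2: α = (0.64 + 0.084×14)×10⁻⁴ = 1.816×10⁻⁴ K⁻¹
Layer 3: α = (0.64 + 0.084×1.9)×10⁻⁴ = 0.7996×10⁻⁴ K⁻¹
0–140 m: 0.72 × 2.572×10⁻⁴ × 140 = 0.02592576 m
Layer 2: 550 × 1.816×10⁻⁴ × 0.64 = 0.0639232 m
690–1890 m: 0.7996×10⁻⁴ × 1200 × 0.39 = 0.03742128 m
Δh = 0.02592576 + 0.0639232 + 0.03742128 = 0.12727024 m

Δh ≈ 12.7 cm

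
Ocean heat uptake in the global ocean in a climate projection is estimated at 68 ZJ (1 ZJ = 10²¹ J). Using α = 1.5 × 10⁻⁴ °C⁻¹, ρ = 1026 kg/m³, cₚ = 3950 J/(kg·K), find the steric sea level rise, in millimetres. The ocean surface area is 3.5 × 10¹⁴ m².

Per unit area: Q = 68×10²¹ / (3.5×10¹⁴) ≈ 1.943×10⁸ J/m²
Δh = αQ/(ρcₚ) = 1.5×10⁻⁴ × 1.943×10⁸ / (1026 × 3950) ≈ 0.0071915 m

Δh = 7.19 mm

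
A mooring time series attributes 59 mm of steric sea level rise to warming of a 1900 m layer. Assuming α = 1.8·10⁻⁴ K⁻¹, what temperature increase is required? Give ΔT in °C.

ΔT ≈ 0.173 °C

ΔT = Δh/(αH) = 0.059 / (1.8×10⁻⁴ × 1900) ≈ 0.1725 °C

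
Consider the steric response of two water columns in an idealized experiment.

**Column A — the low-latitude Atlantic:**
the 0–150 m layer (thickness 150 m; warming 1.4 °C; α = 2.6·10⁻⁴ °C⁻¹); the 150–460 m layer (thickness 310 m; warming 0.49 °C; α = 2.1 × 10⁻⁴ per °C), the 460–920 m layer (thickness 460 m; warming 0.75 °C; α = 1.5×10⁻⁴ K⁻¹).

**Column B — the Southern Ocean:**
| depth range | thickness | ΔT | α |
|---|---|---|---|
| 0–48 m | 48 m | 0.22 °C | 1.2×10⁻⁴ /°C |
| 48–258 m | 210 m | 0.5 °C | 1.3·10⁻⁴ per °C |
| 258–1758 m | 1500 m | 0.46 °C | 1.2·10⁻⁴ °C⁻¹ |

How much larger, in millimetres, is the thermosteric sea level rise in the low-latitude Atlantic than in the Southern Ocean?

A 2.6×10⁻⁴ × 150 × 1.4 = 0.05460 m
A Layer 2: 2.1×10⁻⁴ × 310 × 0.49 = 0.031899 m
A 460 × 0.75 × 1.5×10⁻⁴ = 0.05175 m
A total: 0.138249 m
B Layer 1: 1.2×10⁻⁴ × 0.22 × 48 = 0.0012672 m
B 0.5 × 1.3×10⁻⁴ × 210 = 0.01365 m
B Layer 3: 1.2×10⁻⁴ × 0.46 × 1500 = 0.08280 m
B total: 0.0977172 m
Difference: 0.138249 − 0.0977172 = 0.0405318 m

Δh_A − Δh_B ≈ 40.5 mm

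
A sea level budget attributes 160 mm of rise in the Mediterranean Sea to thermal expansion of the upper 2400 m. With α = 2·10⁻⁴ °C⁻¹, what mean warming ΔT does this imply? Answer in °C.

0.33 °C

ΔT = Δh/(αH) = 0.16 / (2×10⁻⁴ × 2400) ≈ 0.3333 °C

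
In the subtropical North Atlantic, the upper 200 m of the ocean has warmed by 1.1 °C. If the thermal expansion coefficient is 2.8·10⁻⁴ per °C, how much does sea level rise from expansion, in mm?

Δh = αΔT·H = 2.8×10⁻⁴ × 1.1 × 200 = 0.06160 m

62 mm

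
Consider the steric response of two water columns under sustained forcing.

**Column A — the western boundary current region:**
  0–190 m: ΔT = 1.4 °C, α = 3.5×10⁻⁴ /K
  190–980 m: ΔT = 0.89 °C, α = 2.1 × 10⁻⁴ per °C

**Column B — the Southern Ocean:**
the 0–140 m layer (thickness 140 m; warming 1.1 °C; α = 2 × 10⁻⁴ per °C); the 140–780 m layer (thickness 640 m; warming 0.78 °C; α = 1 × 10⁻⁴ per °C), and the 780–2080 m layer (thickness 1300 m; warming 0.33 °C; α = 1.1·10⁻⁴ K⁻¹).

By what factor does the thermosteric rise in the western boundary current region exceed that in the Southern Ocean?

≈ 1.88×

A 0–190 m: 190 × 3.5×10⁻⁴ × 1.4 = 0.09310 m
A Layer 2: 790 × 2.1×10⁻⁴ × 0.89 = 0.147651 m
A total: 0.240751 m
B Layer 1: 1.1 × 140 × 2×10⁻⁴ = 0.03080 m
B 0.78 × 1×10⁻⁴ × 640 = 0.04992 m
B 780–2080 m: 0.33 × 1.1×10⁻⁴ × 1300 = 0.04719 m
B total: 0.12791 m
Ratio: 0.240751 / 0.12791 ≈ 1.882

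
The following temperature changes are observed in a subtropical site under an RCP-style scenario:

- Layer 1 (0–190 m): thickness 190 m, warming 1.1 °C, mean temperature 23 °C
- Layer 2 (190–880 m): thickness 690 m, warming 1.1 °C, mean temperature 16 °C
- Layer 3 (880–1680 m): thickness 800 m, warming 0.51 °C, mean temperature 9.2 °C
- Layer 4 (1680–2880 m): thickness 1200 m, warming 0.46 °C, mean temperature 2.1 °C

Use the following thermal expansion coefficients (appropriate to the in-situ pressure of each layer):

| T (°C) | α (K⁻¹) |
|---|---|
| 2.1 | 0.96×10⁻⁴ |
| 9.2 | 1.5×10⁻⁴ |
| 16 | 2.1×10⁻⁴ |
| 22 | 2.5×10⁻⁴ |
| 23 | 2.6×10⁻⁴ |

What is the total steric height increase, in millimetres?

Δh = 330 mm

Layer 1 at 23 °C → α = 2.6×10⁻⁴ K⁻¹
Layer 2 at 16 °C → α = 2.1×10⁻⁴ K⁻¹
Layer 3 at 9.2 °C → α = 1.5×10⁻⁴ K⁻¹
Layer 4 at 2.1 °C → α = 0.96×10⁻⁴ K⁻¹
0–190 m: 1.1 × 2.6×10⁻⁴ × 190 = 0.05434 m
Layer 2: 1.1 × 690 × 2.1×10⁻⁴ = 0.15939 m
Layer 3: 0.51 × 800 × 1.5×10⁻⁴ = 0.06120 m
1200 × 0.46 × 0.96×10⁻⁴ = 0.052992 m
Δh = 0.05434 + 0.15939 + 0.06120 + 0.052992 = 0.327922 m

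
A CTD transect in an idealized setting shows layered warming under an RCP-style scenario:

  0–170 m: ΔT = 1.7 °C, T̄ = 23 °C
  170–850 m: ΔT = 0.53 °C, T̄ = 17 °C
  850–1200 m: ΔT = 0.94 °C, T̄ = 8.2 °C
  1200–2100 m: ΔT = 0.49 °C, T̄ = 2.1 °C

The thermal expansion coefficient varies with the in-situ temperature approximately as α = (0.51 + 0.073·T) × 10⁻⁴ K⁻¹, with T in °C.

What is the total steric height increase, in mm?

Layer 1: α = (0.51 + 0.073×23)×10⁻⁴ = 2.189×10⁻⁴ K⁻¹
Layer 2: α = (0.51 + 0.073×17)×10⁻⁴ = 1.751×10⁻⁴ K⁻¹
Layer 3: α = (0.51 + 0.073×8.2)×10⁻⁴ = 1.1086×10⁻⁴ K⁻¹
Layer 4: α = (0.51 + 0.073×2.1)×10⁻⁴ = 0.6633×10⁻⁴ K⁻¹
0–170 m: 2.189×10⁻⁴ × 170 × 1.7 = 0.0632621 m
170–850 m: 1.751×10⁻⁴ × 680 × 0.53 = 0.06310604 m
350 × 1.1086×10⁻⁴ × 0.94 = 0.03647294 m
1200–2100 m: 0.49 × 900 × 0.6633×10⁻⁴ = 0.02925153 m
Δh = 0.0632621 + 0.06310604 + 0.03647294 + 0.02925153 = 0.19209261 m

192 mm of thermosteric rise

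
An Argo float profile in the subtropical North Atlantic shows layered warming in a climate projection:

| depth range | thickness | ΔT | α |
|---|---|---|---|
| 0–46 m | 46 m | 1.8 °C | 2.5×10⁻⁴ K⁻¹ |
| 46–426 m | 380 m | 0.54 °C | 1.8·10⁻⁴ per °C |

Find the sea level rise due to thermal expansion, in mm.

Layer 1: 46 × 2.5×10⁻⁴ × 1.8 = 0.02070 m
46–426 m: 0.54 × 1.8×10⁻⁴ × 380 = 0.036936 m
Δh = 0.02070 + 0.036936 = 0.057636 m

57.6 mm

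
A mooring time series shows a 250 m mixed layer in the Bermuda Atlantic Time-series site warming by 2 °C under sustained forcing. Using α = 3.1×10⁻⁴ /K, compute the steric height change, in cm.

Δh = αΔT·H = 3.1×10⁻⁴ × 2 × 250 = 0.15500 m

about 15.5 cm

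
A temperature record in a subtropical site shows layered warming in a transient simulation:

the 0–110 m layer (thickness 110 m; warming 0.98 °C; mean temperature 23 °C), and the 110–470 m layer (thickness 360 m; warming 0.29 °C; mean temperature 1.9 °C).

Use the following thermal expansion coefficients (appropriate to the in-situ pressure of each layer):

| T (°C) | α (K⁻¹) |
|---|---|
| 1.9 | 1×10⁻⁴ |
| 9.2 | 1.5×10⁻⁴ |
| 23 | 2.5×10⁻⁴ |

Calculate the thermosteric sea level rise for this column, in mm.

Layer 1 at 23 °C → α = 2.5×10⁻⁴ K⁻¹
Layer 2 at 1.9 °C → α = 1×10⁻⁴ K⁻¹
0–110 m: 110 × 2.5×10⁻⁴ × 0.98 = 0.02695 m
Layer 2: 1×10⁻⁴ × 360 × 0.29 = 0.01044 m
Δh = 0.02695 + 0.01044 = 0.03739 m

Δh ≈ 37.4 mm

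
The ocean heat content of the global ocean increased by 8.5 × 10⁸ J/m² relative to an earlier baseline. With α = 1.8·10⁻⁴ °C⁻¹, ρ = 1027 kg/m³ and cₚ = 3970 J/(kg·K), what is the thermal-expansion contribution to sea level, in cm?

Δh = αQ/(ρcₚ) = 1.8×10⁻⁴ × 8.5×10⁸ / (1027 × 3970) ≈ 0.037526 m

3.75 cm of thermosteric rise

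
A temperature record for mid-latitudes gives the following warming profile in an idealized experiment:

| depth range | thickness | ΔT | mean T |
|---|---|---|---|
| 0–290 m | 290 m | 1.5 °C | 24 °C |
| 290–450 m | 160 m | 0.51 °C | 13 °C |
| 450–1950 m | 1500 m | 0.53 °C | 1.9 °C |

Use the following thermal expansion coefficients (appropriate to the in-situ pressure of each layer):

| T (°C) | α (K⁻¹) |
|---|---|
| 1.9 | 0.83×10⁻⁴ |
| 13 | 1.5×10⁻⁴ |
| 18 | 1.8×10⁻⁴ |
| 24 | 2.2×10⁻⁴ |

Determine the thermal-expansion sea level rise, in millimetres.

Layer 1 at 24 °C → α = 2.2×10⁻⁴ K⁻¹
Layer 2 at 13 °C → α = 1.5×10⁻⁴ K⁻¹
Layer 3 at 1.9 °C → α = 0.83×10⁻⁴ K⁻¹
1.5 × 290 × 2.2×10⁻⁴ = 0.09570 m
Layer 2: 160 × 1.5×10⁻⁴ × 0.51 = 0.01224 m
450–1950 m: 0.83×10⁻⁴ × 0.53 × 1500 = 0.065985 m
Δh = 0.09570 + 0.01224 + 0.065985 = 0.173925 m ≈ 170 mm

170 mm of thermosteric rise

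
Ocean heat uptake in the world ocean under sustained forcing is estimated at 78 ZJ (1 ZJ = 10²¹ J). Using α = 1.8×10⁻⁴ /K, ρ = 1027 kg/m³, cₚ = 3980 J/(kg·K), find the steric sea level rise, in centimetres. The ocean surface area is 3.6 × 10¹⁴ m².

about 0.954 cm

Per unit area: Q = 78×10²¹ / (3.6×10¹⁴) ≈ 2.167×10⁸ J/m²
Δh = αQ/(ρcₚ) = 1.8×10⁻⁴ × 2.167×10⁸ / (1027 × 3980) ≈ 0.0095428 m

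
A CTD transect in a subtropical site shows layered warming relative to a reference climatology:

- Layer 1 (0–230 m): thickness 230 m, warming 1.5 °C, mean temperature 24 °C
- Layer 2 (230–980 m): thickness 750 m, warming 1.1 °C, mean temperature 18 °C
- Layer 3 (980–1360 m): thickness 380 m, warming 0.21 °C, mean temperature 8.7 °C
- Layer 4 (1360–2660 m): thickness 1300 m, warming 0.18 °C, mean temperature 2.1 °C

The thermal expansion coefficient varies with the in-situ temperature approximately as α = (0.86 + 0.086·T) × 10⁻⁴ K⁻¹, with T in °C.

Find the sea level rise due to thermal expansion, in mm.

Δh = 337 mm

Layer 1: α = (0.86 + 0.086×24)×10⁻⁴ = 2.924×10⁻⁴ K⁻¹
Layer 2: α = (0.86 + 0.086×18)×10⁻⁴ = 2.408×10⁻⁴ K⁻¹
Layer 3: α = (0.86 + 0.086×8.7)×10⁻⁴ = 1.6082×10⁻⁴ K⁻¹
Layer 4: α = (0.86 + 0.086×2.1)×10⁻⁴ = 1.0406×10⁻⁴ K⁻¹
Layer 1: 2.924×10⁻⁴ × 1.5 × 230 = 0.100878 m
Layer 2: 750 × 1.1 × 2.408×10⁻⁴ = 0.19866 m
Layer 3: 1.6082×10⁻⁴ × 0.21 × 380 = 0.012833436 m
1300 × 0.18 × 1.0406×10⁻⁴ = 0.02435004 m
Δh = 0.100878 + 0.19866 + 0.012833436 + 0.02435004 = 0.336721476 m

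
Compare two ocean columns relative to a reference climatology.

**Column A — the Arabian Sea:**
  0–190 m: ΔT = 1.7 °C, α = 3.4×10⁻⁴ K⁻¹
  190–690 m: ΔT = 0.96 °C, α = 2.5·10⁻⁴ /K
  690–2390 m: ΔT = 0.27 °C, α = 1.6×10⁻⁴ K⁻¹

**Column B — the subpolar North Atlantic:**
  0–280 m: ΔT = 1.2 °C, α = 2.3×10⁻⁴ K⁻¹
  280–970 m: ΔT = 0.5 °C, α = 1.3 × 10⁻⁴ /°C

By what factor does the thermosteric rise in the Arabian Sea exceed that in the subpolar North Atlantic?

2.48

A Layer 1: 1.7 × 190 × 3.4×10⁻⁴ = 0.10982 m
A 190–690 m: 0.96 × 2.5×10⁻⁴ × 500 = 0.12000 m
A Layer 3: 0.27 × 1.6×10⁻⁴ × 1700 = 0.07344 m
A total: 0.30326 m
B 0–280 m: 280 × 2.3×10⁻⁴ × 1.2 = 0.07728 m
B 1.3×10⁻⁴ × 0.5 × 690 = 0.04485 m
B total: 0.12213 m
Ratio: 0.30326 / 0.12213 ≈ 2.483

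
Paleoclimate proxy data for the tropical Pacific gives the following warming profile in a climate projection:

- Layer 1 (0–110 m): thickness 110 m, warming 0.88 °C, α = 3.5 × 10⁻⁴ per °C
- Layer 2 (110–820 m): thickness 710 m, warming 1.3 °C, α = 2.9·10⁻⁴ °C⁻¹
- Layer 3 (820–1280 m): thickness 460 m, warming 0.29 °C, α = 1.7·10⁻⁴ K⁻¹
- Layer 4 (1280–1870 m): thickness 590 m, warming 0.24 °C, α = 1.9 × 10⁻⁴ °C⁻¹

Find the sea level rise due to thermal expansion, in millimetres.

Δh = 350 mm

Layer 1: 110 × 3.5×10⁻⁴ × 0.88 = 0.03388 m
110–820 m: 710 × 1.3 × 2.9×10⁻⁴ = 0.26767 m
1.7×10⁻⁴ × 460 × 0.29 = 0.022678 m
590 × 0.24 × 1.9×10⁻⁴ = 0.026904 m
Δh = 0.03388 + 0.26767 + 0.022678 + 0.026904 = 0.351132 m ≈ 350 mm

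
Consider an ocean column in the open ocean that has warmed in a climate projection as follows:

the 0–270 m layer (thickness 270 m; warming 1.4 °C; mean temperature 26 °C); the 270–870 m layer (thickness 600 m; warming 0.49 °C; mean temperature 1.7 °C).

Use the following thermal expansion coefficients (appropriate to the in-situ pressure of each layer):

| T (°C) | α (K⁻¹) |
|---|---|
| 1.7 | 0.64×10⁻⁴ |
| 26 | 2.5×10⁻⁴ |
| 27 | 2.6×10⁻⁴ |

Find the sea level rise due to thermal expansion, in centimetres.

about 11 cm

Layer 1 at 26 °C → α = 2.5×10⁻⁴ K⁻¹
Layer 2 at 1.7 °C → α = 0.64×10⁻⁴ K⁻¹
2.5×10⁻⁴ × 270 × 1.4 = 0.09450 m
270–870 m: 0.49 × 600 × 0.64×10⁻⁴ = 0.018816 m
Δh = 0.09450 + 0.018816 = 0.113316 m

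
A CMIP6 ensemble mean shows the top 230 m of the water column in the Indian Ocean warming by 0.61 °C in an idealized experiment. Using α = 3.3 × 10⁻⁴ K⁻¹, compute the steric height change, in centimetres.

Δh = 4.63 cm

Δh = αΔT·H = 3.3×10⁻⁴ × 0.61 × 230 = 0.046299 m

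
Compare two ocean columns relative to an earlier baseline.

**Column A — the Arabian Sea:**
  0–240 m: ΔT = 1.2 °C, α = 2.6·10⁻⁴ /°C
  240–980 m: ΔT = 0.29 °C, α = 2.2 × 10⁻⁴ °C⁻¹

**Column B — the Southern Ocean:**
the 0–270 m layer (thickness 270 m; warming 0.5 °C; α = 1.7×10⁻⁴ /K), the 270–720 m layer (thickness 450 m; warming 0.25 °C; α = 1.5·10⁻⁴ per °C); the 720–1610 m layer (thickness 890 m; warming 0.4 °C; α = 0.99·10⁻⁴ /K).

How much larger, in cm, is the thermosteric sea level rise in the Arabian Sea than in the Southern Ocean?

A Layer 1: 2.6×10⁻⁴ × 1.2 × 240 = 0.07488 m
A Layer 2: 0.29 × 740 × 2.2×10⁻⁴ = 0.047212 m
A total: 0.122092 m
B 0–270 m: 1.7×10⁻⁴ × 270 × 0.5 = 0.02295 m
B Layer 2: 450 × 0.25 × 1.5×10⁻⁴ = 0.016875 m
B Layer 3: 0.99×10⁻⁴ × 890 × 0.4 = 0.035244 m
B total: 0.075069 m
Difference: 0.122092 − 0.075069 = 0.047023 m

4.7 cm larger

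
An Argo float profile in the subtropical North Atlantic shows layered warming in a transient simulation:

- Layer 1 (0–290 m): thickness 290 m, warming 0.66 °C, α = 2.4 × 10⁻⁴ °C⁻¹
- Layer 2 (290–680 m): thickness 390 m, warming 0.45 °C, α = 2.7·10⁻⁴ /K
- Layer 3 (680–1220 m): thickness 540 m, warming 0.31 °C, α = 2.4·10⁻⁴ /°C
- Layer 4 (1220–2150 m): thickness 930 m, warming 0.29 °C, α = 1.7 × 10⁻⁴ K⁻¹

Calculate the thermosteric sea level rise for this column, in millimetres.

290 × 2.4×10⁻⁴ × 0.66 = 0.045936 m
0.45 × 390 × 2.7×10⁻⁴ = 0.047385 m
2.4×10⁻⁴ × 540 × 0.31 = 0.040176 m
930 × 1.7×10⁻⁴ × 0.29 = 0.045849 m
Δh = 0.045936 + 0.047385 + 0.040176 + 0.045849 = 0.179346 m

about 179 mm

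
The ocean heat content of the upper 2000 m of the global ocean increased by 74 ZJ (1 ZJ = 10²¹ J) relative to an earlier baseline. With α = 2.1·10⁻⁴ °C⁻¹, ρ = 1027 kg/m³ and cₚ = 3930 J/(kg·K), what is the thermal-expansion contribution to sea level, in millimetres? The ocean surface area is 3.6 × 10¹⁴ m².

Per unit area: Q = 74×10²¹ / (3.6×10¹⁴) ≈ 2.056×10⁸ J/m²
Δh = αQ/(ρcₚ) = 2.1×10⁻⁴ × 2.056×10⁸ / (1027 × 3930) ≈ 0.010697 m

Δh ≈ 10.7 mm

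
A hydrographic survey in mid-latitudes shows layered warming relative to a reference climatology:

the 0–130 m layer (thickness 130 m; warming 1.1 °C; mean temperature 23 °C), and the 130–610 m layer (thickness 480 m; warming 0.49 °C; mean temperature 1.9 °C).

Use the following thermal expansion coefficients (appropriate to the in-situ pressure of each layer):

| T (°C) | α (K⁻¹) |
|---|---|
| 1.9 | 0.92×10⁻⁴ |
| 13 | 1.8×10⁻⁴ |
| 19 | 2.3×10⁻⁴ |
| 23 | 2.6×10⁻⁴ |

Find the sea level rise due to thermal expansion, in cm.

5.88 cm

Layer 1 at 23 °C → α = 2.6×10⁻⁴ K⁻¹
Layer 2 at 1.9 °C → α = 0.92×10⁻⁴ K⁻¹
Layer 1: 130 × 1.1 × 2.6×10⁻⁴ = 0.03718 m
Layer 2: 0.49 × 0.92×10⁻⁴ × 480 = 0.0216384 m
Δh = 0.03718 + 0.0216384 = 0.0588184 m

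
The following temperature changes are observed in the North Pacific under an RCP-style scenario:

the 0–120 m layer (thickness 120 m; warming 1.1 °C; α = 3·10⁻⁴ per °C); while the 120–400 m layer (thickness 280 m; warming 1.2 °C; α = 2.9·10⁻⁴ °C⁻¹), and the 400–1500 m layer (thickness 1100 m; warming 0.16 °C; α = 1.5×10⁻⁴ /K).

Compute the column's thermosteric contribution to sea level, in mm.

Δh = 160 mm

0–120 m: 120 × 3×10⁻⁴ × 1.1 = 0.03960 m
2.9×10⁻⁴ × 1.2 × 280 = 0.09744 m
Layer 3: 1100 × 0.16 × 1.5×10⁻⁴ = 0.02640 m
Δh = 0.03960 + 0.09744 + 0.02640 = 0.16344 m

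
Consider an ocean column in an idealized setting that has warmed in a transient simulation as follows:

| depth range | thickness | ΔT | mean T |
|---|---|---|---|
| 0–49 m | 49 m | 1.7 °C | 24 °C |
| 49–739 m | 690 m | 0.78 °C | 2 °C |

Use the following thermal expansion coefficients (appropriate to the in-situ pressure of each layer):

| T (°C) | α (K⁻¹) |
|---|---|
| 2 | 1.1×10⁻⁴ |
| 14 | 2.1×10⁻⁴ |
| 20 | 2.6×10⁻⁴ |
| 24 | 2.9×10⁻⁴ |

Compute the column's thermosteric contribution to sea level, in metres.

Layer 1 at 24 °C → α = 2.9×10⁻⁴ K⁻¹
Layer 2 at 2 °C → α = 1.1×10⁻⁴ K⁻¹
Layer 1: 1.7 × 2.9×10⁻⁴ × 49 = 0.024157 m
690 × 1.1×10⁻⁴ × 0.78 = 0.059202 m
Δh = 0.024157 + 0.059202 = 0.083359 m

Δh ≈ 0.083 m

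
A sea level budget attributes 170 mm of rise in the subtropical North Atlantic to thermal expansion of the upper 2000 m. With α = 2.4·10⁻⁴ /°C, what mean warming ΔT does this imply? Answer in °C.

about 0.354 °C

ΔT = Δh/(αH) = 0.17 / (2.4×10⁻⁴ × 2000) ≈ 0.3542 °C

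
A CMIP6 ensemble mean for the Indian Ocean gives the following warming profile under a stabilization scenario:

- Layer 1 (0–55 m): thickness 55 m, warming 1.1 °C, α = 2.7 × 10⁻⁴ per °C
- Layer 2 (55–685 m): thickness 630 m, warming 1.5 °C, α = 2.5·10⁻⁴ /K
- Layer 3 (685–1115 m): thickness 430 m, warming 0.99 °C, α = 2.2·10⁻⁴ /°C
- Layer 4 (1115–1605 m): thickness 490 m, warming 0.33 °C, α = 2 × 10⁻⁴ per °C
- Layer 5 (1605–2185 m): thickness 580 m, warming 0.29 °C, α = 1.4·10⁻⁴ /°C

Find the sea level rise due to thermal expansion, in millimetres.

Δh ≈ 402 mm

0–55 m: 55 × 1.1 × 2.7×10⁻⁴ = 0.016335 m
630 × 1.5 × 2.5×10⁻⁴ = 0.23625 m
Layer 3: 430 × 0.99 × 2.2×10⁻⁴ = 0.093654 m
490 × 0.33 × 2×10⁻⁴ = 0.03234 m
1605–2185 m: 1.4×10⁻⁴ × 0.29 × 580 = 0.023548 m
Δh = 0.016335 + 0.23625 + 0.093654 + 0.03234 + 0.023548 = 0.402127 m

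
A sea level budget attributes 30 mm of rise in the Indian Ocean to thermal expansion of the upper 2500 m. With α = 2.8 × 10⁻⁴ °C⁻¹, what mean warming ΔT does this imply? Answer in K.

0.043 K

ΔT = Δh/(αH) = 0.03 / (2.8×10⁻⁴ × 2500) ≈ 0.04286 K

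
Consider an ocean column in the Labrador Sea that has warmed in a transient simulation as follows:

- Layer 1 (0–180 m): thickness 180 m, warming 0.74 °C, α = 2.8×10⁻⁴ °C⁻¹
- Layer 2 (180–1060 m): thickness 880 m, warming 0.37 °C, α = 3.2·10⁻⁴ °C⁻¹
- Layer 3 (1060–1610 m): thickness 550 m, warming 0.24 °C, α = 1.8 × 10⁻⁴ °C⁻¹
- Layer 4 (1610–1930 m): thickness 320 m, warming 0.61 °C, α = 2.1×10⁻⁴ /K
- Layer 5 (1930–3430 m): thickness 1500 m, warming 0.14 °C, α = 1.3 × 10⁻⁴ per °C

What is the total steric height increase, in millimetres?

0.74 × 180 × 2.8×10⁻⁴ = 0.037296 m
0.37 × 3.2×10⁻⁴ × 880 = 0.104192 m
Layer 3: 1.8×10⁻⁴ × 550 × 0.24 = 0.02376 m
1610–1930 m: 2.1×10⁻⁴ × 320 × 0.61 = 0.040992 m
Layer 5: 1.3×10⁻⁴ × 1500 × 0.14 = 0.02730 m
Δh = 0.037296 + 0.104192 + 0.02376 + 0.040992 + 0.02730 = 0.23354 m

Δh ≈ 234 mm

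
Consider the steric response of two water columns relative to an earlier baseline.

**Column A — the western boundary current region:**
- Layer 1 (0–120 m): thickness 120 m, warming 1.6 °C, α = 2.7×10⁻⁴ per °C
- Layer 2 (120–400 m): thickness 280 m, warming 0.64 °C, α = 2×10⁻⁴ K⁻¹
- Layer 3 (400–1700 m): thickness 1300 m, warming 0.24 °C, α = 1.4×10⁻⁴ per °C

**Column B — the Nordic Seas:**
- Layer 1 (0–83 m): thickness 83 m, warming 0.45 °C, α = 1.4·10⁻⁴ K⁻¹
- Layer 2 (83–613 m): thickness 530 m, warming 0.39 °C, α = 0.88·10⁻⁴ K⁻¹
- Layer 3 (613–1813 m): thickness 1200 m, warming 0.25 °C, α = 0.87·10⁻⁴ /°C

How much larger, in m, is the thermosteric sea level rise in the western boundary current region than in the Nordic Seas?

A Layer 1: 2.7×10⁻⁴ × 1.6 × 120 = 0.05184 m
A Layer 2: 280 × 0.64 × 2×10⁻⁴ = 0.03584 m
A Layer 3: 1.4×10⁻⁴ × 0.24 × 1300 = 0.04368 m
A total: 0.13136 m
B Layer 1: 1.4×10⁻⁴ × 0.45 × 83 = 0.005229 m
B Layer 2: 0.88×10⁻⁴ × 0.39 × 530 = 0.0181896 m
B 0.25 × 0.87×10⁻⁴ × 1200 = 0.02610 m
B total: 0.0495186 m
Difference: 0.13136 − 0.0495186 = 0.0818414 m

0.0818 m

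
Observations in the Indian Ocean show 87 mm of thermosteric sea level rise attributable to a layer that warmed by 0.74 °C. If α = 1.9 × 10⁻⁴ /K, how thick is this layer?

H = Δh/(αΔT) = 0.087 / (1.9×10⁻⁴ × 0.74) ≈ 618.8 m

620 m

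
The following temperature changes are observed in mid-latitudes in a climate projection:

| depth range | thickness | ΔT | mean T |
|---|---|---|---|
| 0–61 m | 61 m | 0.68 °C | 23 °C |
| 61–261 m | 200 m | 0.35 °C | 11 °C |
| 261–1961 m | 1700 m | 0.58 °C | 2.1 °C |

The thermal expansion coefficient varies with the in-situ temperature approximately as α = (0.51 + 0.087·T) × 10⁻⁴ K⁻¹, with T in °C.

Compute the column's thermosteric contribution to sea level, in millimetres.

89.0 mm

Layer 1: α = (0.51 + 0.087×23)×10⁻⁴ = 2.511×10⁻⁴ K⁻¹
Layer 2: α = (0.51 + 0.087×11)×10⁻⁴ = 1.467×10⁻⁴ K⁻¹
Layer 3: α = (0.51 + 0.087×2.1)×10⁻⁴ = 0.6927×10⁻⁴ K⁻¹
Layer 1: 2.511×10⁻⁴ × 61 × 0.68 = 0.010415628 m
1.467×10⁻⁴ × 0.35 × 200 = 0.010269 m
0.6927×10⁻⁴ × 1700 × 0.58 = 0.06830022 m
Δh = 0.010415628 + 0.010269 + 0.06830022 = 0.088984848 m ≈ 89.0 mm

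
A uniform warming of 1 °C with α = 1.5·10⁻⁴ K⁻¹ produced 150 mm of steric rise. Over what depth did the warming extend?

H = Δh/(αΔT) = 0.15 / (1.5×10⁻⁴ × 1) = 1000 m

1000 m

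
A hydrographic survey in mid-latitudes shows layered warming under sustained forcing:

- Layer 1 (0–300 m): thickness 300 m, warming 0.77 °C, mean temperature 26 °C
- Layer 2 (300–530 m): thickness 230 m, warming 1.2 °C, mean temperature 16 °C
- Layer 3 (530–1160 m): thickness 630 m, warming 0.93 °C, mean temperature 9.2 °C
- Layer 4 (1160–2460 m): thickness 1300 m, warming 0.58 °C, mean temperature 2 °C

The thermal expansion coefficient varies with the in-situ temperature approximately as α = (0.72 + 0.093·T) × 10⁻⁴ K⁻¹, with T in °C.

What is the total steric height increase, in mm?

290 mm

Layer 1: α = (0.72 + 0.093×26)×10⁻⁴ = 3.138×10⁻⁴ K⁻¹
Layer 2: α = (0.72 + 0.093×16)×10⁻⁴ = 2.208×10⁻⁴ K⁻¹
Layer 3: α = (0.72 + 0.093×9.2)×10⁻⁴ = 1.5756×10⁻⁴ K⁻¹
Layer 4: α = (0.72 + 0.093×2)×10⁻⁴ = 0.906×10⁻⁴ K⁻¹
Layer 1: 0.77 × 3.138×10⁻⁴ × 300 = 0.0724878 m
1.2 × 2.208×10⁻⁴ × 230 = 0.0609408 m
Layer 3: 630 × 0.93 × 1.5756×10⁻⁴ = 0.092314404 m
1160–2460 m: 0.58 × 1300 × 0.906×10⁻⁴ = 0.0683124 m
Δh = 0.0724878 + 0.0609408 + 0.092314404 + 0.0683124 = 0.294055404 m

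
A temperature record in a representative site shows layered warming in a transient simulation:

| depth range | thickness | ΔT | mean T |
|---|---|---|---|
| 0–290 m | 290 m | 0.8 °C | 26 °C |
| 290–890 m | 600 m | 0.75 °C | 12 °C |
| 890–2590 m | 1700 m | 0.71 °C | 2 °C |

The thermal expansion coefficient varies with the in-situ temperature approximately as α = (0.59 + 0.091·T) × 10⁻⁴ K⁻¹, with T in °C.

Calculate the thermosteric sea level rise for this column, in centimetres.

about 24 cm

Layer 1: α = (0.59 + 0.091×26)×10⁻⁴ = 2.956×10⁻⁴ K⁻¹
Layer 2: α = (0.59 + 0.091×12)×10⁻⁴ = 1.682×10⁻⁴ K⁻¹
Layer 3: α = (0.59 + 0.091×2)×10⁻⁴ = 0.772×10⁻⁴ K⁻¹
2.956×10⁻⁴ × 290 × 0.8 = 0.0685792 m
290–890 m: 600 × 0.75 × 1.682×10⁻⁴ = 0.07569 m
0.71 × 1700 × 0.772×10⁻⁴ = 0.0931804 m
Δh = 0.0685792 + 0.07569 + 0.0931804 = 0.2374496 m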